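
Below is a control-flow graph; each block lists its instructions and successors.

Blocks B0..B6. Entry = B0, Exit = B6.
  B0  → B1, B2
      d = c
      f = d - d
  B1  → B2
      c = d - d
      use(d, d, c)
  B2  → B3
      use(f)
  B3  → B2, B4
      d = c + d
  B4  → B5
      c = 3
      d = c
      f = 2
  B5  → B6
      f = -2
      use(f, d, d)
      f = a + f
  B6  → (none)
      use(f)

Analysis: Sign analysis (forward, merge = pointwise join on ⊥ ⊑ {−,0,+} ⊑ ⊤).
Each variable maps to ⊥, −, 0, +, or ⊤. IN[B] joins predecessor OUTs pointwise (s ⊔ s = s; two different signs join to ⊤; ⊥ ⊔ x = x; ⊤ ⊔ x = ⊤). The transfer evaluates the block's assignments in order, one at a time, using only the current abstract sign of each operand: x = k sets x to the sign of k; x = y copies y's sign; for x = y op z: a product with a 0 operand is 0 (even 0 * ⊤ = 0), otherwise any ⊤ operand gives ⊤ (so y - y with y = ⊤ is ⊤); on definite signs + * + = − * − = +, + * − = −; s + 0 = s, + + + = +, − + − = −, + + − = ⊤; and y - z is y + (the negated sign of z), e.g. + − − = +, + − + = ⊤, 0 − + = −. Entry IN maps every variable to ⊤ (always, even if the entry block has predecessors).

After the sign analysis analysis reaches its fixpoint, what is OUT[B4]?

Per-block solution:
  B0: | IN=(all ⊤) | OUT=(all ⊤)
  B1: | IN=(all ⊤) | OUT=(all ⊤)
  B2: | IN=(all ⊤) | OUT=(all ⊤)
  B3: | IN=(all ⊤) | OUT=(all ⊤)
  B4: | IN=(all ⊤) | OUT={c:+, d:+, f:+; rest ⊤}
  B5: | IN={c:+, d:+, f:+; rest ⊤} | OUT={c:+, d:+; rest ⊤}
  B6: | IN={c:+, d:+; rest ⊤} | OUT={c:+, d:+; rest ⊤}

Merge at B4: IN[B4] = OUT[B3] = {a: ⊤, b: ⊤, c: ⊤, d: ⊤, e: ⊤, f: ⊤}
Applying B4's transfer function to that IN value gives OUT[B4] (row B4 above).

Answer: {a: ⊤, b: ⊤, c: +, d: +, e: ⊤, f: +}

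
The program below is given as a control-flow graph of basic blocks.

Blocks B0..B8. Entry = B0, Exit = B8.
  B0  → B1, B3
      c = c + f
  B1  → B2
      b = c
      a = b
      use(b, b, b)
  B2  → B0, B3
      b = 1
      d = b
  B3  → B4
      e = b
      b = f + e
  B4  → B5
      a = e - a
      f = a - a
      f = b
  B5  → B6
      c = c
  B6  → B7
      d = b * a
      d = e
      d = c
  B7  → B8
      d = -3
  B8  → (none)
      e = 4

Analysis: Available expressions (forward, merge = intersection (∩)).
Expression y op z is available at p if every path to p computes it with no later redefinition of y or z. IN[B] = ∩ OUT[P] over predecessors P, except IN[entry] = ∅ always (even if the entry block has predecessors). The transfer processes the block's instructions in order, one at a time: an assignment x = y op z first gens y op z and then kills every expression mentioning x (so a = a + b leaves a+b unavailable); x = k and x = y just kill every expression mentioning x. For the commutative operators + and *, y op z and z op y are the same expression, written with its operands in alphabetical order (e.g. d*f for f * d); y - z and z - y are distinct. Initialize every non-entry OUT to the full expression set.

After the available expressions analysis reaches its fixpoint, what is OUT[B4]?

Fixpoint table:
  B0: | IN={} | OUT={}
  B1: | IN={} | OUT={}
  B2: | IN={} | OUT={}
  B3: | IN={} | OUT={e+f}
  B4: | IN={e+f} | OUT={a-a}
  B5: | IN={a-a} | OUT={a-a}
  B6: | IN={a-a} | OUT={a*b, a-a}
  B7: | IN={a*b, a-a} | OUT={a*b, a-a}
  B8: | IN={a*b, a-a} | OUT={a*b, a-a}

Merge at B4: IN[B4] = OUT[B3] = {e+f}
Applying B4's transfer function to that IN value gives OUT[B4] (row B4 above).

Answer: {a-a}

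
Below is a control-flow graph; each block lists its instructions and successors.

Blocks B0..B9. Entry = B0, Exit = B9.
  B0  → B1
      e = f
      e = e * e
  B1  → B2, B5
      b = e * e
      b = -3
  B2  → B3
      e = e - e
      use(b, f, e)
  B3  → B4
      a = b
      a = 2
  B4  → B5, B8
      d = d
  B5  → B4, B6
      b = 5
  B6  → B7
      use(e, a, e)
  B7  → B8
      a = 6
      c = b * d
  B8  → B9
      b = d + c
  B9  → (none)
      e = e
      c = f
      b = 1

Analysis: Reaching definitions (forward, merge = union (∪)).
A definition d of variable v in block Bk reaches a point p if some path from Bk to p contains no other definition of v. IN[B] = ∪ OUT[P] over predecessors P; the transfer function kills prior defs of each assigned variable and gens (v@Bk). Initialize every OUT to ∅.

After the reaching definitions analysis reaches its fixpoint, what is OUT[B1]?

Fixpoint table:
  B0: | IN={} | OUT={e@B0}
  B1: | IN={e@B0} | OUT={b@B1, e@B0}
  B2: | IN={b@B1, e@B0} | OUT={b@B1, e@B2}
  B3: | IN={b@B1, e@B2} | OUT={a@B3, b@B1, e@B2}
  B4: | IN={a@B3, b@B1, b@B5, d@B4, e@B0, e@B2} | OUT={a@B3, b@B1, b@B5, d@B4, e@B0, e@B2}
  B5: | IN={a@B3, b@B1, b@B5, d@B4, e@B0, e@B2} | OUT={a@B3, b@B5, d@B4, e@B0, e@B2}
  B6: | IN={a@B3, b@B5, d@B4, e@B0, e@B2} | OUT={a@B3, b@B5, d@B4, e@B0, e@B2}
  B7: | IN={a@B3, b@B5, d@B4, e@B0, e@B2} | OUT={a@B7, b@B5, c@B7, d@B4, e@B0, e@B2}
  B8: | IN={a@B3, a@B7, b@B1, b@B5, c@B7, d@B4, e@B0, e@B2} | OUT={a@B3, a@B7, b@B8, c@B7, d@B4, e@B0, e@B2}
  B9: | IN={a@B3, a@B7, b@B8, c@B7, d@B4, e@B0, e@B2} | OUT={a@B3, a@B7, b@B9, c@B9, d@B4, e@B9}

Merge at B1: IN[B1] = OUT[B0] = {e@B0}
Applying B1's transfer function to that IN value gives OUT[B1] (row B1 above).

Answer: {b@B1, e@B0}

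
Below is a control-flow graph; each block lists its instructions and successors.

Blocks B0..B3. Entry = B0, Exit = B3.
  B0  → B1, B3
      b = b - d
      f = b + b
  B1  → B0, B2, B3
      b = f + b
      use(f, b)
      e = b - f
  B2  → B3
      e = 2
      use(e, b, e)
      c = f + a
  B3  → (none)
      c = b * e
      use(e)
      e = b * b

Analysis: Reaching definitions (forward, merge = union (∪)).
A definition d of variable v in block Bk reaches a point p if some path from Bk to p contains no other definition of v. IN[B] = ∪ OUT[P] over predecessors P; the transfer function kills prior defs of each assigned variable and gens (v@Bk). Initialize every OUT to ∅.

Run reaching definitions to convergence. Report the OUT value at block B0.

Per-block solution:
  B0:  IN={b@B1, e@B1, f@B0}  OUT={b@B0, e@B1, f@B0}
  B1:  IN={b@B0, e@B1, f@B0}  OUT={b@B1, e@B1, f@B0}
  B2:  IN={b@B1, e@B1, f@B0}  OUT={b@B1, c@B2, e@B2, f@B0}
  B3:  IN={b@B0, b@B1, c@B2, e@B1, e@B2, f@B0}  OUT={b@B0, b@B1, c@B3, e@B3, f@B0}

Merge at B0 (entry node, so the boundary value {} is joined with the incoming edge(s)): IN[B0] = {} ⊔ OUT[B1] = {b@B1, e@B1, f@B0}
Applying B0's transfer function to that IN value gives OUT[B0] (row B0 above).

Answer: {b@B0, e@B1, f@B0}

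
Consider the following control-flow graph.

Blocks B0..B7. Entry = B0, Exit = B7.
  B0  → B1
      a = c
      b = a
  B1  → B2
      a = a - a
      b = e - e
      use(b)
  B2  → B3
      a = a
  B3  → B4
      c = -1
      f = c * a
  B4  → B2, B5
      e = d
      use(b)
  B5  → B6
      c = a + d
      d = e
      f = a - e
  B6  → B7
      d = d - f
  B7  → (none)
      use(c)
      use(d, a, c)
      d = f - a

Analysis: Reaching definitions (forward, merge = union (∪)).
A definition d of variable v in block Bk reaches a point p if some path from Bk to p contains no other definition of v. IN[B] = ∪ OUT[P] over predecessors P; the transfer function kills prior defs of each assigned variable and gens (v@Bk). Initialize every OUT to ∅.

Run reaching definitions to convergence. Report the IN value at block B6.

Answer: {a@B2, b@B1, c@B5, d@B5, e@B4, f@B5}

Trace:
Fixpoint table:
  B0:   IN={}   OUT={a@B0, b@B0}
  B1:   IN={a@B0, b@B0}   OUT={a@B1, b@B1}
  B2:   IN={a@B1, a@B2, b@B1, c@B3, e@B4, f@B3}   OUT={a@B2, b@B1, c@B3, e@B4, f@B3}
  B3:   IN={a@B2, b@B1, c@B3, e@B4, f@B3}   OUT={a@B2, b@B1, c@B3, e@B4, f@B3}
  B4:   IN={a@B2, b@B1, c@B3, e@B4, f@B3}   OUT={a@B2, b@B1, c@B3, e@B4, f@B3}
  B5:   IN={a@B2, b@B1, c@B3, e@B4, f@B3}   OUT={a@B2, b@B1, c@B5, d@B5, e@B4, f@B5}
  B6:   IN={a@B2, b@B1, c@B5, d@B5, e@B4, f@B5}   OUT={a@B2, b@B1, c@B5, d@B6, e@B4, f@B5}
  B7:   IN={a@B2, b@B1, c@B5, d@B6, e@B4, f@B5}   OUT={a@B2, b@B1, c@B5, d@B7, e@B4, f@B5}

Merge at B6: IN[B6] = OUT[B5] = {a@B2, b@B1, c@B5, d@B5, e@B4, f@B5}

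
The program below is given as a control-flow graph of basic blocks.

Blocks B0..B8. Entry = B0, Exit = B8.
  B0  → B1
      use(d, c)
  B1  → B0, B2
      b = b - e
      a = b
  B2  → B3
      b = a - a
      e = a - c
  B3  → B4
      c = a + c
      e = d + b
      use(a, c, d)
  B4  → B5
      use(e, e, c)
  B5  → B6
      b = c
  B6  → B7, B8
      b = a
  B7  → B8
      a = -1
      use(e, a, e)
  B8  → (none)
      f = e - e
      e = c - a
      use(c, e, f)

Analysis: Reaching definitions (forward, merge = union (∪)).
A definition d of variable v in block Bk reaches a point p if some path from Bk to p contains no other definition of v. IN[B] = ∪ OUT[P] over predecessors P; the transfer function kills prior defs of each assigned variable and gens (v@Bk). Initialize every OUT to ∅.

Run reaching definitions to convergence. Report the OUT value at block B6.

Converged values:
  B0:   IN={a@B1, b@B1}   OUT={a@B1, b@B1}
  B1:   IN={a@B1, b@B1}   OUT={a@B1, b@B1}
  B2:   IN={a@B1, b@B1}   OUT={a@B1, b@B2, e@B2}
  B3:   IN={a@B1, b@B2, e@B2}   OUT={a@B1, b@B2, c@B3, e@B3}
  B4:   IN={a@B1, b@B2, c@B3, e@B3}   OUT={a@B1, b@B2, c@B3, e@B3}
  B5:   IN={a@B1, b@B2, c@B3, e@B3}   OUT={a@B1, b@B5, c@B3, e@B3}
  B6:   IN={a@B1, b@B5, c@B3, e@B3}   OUT={a@B1, b@B6, c@B3, e@B3}
  B7:   IN={a@B1, b@B6, c@B3, e@B3}   OUT={a@B7, b@B6, c@B3, e@B3}
  B8:   IN={a@B1, a@B7, b@B6, c@B3, e@B3}   OUT={a@B1, a@B7, b@B6, c@B3, e@B8, f@B8}

Merge at B6: IN[B6] = OUT[B5] = {a@B1, b@B5, c@B3, e@B3}
Applying B6's transfer function to that IN value gives OUT[B6] (row B6 above).

Answer: {a@B1, b@B6, c@B3, e@B3}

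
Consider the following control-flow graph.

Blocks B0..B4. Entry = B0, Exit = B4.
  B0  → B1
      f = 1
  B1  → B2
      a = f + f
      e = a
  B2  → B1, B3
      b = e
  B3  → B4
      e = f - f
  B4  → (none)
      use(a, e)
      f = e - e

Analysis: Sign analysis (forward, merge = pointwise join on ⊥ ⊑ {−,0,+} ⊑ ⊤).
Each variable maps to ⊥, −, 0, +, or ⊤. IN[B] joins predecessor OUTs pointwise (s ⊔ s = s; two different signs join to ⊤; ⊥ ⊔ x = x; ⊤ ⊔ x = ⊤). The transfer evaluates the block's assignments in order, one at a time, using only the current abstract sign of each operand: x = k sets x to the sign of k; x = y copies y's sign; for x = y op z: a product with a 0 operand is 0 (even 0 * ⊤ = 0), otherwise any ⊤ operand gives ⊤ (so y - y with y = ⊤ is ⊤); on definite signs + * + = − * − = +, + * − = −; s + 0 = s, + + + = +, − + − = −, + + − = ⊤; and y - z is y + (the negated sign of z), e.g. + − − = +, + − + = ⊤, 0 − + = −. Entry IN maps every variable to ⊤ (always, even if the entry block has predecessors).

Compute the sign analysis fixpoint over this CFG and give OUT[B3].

Answer: {a: +, b: +, c: ⊤, d: ⊤, e: ⊤, f: +}

Trace:
Per-block solution:
  B0:   IN=(all ⊤)   OUT={f:+; rest ⊤}
  B1:   IN={f:+; rest ⊤}   OUT={a:+, e:+, f:+; rest ⊤}
  B2:   IN={a:+, e:+, f:+; rest ⊤}   OUT={a:+, b:+, e:+, f:+; rest ⊤}
  B3:   IN={a:+, b:+, e:+, f:+; rest ⊤}   OUT={a:+, b:+, f:+; rest ⊤}
  B4:   IN={a:+, b:+, f:+; rest ⊤}   OUT={a:+, b:+; rest ⊤}

Merge at B3: IN[B3] = OUT[B2] = {a: +, b: +, c: ⊤, d: ⊤, e: +, f: +}
Applying B3's transfer function to that IN value gives OUT[B3] (row B3 above).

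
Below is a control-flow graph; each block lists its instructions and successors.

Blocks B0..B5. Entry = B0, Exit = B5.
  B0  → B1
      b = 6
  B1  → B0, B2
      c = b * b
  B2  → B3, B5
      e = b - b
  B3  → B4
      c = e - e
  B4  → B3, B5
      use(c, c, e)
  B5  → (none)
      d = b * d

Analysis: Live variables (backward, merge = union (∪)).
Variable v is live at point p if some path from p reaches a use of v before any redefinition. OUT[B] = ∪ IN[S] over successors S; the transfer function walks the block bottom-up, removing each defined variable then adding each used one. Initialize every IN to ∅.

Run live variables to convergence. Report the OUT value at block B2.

Fixpoint table:
  B0:   IN={d}   OUT={b, d}
  B1:   IN={b, d}   OUT={b, d}
  B2:   IN={b, d}   OUT={b, d, e}
  B3:   IN={b, d, e}   OUT={b, c, d, e}
  B4:   IN={b, c, d, e}   OUT={b, d, e}
  B5:   IN={b, d}   OUT={}

Merge at B2: OUT[B2] = IN[B3] ⊔ IN[B5] = {b, d, e}

Answer: {b, d, e}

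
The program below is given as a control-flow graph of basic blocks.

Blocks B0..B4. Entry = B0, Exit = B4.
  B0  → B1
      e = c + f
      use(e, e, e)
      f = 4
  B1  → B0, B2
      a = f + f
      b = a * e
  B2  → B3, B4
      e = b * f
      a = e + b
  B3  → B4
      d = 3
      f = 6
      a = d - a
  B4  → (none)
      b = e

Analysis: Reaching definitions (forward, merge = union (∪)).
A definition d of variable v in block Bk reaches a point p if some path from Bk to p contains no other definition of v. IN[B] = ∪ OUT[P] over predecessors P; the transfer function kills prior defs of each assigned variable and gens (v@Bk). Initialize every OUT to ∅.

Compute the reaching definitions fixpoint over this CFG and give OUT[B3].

Per-block solution:
  B0:   IN={a@B1, b@B1, e@B0, f@B0}   OUT={a@B1, b@B1, e@B0, f@B0}
  B1:   IN={a@B1, b@B1, e@B0, f@B0}   OUT={a@B1, b@B1, e@B0, f@B0}
  B2:   IN={a@B1, b@B1, e@B0, f@B0}   OUT={a@B2, b@B1, e@B2, f@B0}
  B3:   IN={a@B2, b@B1, e@B2, f@B0}   OUT={a@B3, b@B1, d@B3, e@B2, f@B3}
  B4:   IN={a@B2, a@B3, b@B1, d@B3, e@B2, f@B0, f@B3}   OUT={a@B2, a@B3, b@B4, d@B3, e@B2, f@B0, f@B3}

Merge at B3: IN[B3] = OUT[B2] = {a@B2, b@B1, e@B2, f@B0}
Applying B3's transfer function to that IN value gives OUT[B3] (row B3 above).

Answer: {a@B3, b@B1, d@B3, e@B2, f@B3}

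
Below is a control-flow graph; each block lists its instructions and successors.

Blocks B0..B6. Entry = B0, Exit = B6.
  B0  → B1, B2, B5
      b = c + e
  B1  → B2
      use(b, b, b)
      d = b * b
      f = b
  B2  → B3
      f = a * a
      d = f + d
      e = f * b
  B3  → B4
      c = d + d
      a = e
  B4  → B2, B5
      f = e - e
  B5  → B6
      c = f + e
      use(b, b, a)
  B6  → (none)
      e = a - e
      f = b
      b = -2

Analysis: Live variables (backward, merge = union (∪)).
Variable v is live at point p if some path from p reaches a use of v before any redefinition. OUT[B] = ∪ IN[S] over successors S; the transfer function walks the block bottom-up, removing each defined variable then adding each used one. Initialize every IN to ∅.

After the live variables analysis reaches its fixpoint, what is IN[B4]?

Per-block solution:
  B0:  IN={a, c, d, e, f}  OUT={a, b, d, e, f}
  B1:  IN={a, b}  OUT={a, b, d}
  B2:  IN={a, b, d}  OUT={b, d, e}
  B3:  IN={b, d, e}  OUT={a, b, d, e}
  B4:  IN={a, b, d, e}  OUT={a, b, d, e, f}
  B5:  IN={a, b, e, f}  OUT={a, b, e}
  B6:  IN={a, b, e}  OUT={}

Merge at B4: OUT[B4] = IN[B2] ⊔ IN[B5] = {a, b, d, e, f}
Applying B4's transfer function to that OUT value gives IN[B4] (row B4 above).

Answer: {a, b, d, e}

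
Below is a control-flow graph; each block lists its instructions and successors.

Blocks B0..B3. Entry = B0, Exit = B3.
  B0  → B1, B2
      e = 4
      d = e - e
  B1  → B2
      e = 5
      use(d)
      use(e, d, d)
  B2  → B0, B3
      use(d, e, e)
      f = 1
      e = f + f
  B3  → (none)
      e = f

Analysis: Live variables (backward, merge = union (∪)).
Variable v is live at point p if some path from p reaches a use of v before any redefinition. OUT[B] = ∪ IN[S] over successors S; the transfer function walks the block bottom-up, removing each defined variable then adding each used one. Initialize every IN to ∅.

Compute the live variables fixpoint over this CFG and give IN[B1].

Answer: {d}

Working:
Converged values:
  B0:  IN={}  OUT={d, e}
  B1:  IN={d}  OUT={d, e}
  B2:  IN={d, e}  OUT={f}
  B3:  IN={f}  OUT={}

Merge at B1: OUT[B1] = IN[B2] = {d, e}
Applying B1's transfer function to that OUT value gives IN[B1] (row B1 above).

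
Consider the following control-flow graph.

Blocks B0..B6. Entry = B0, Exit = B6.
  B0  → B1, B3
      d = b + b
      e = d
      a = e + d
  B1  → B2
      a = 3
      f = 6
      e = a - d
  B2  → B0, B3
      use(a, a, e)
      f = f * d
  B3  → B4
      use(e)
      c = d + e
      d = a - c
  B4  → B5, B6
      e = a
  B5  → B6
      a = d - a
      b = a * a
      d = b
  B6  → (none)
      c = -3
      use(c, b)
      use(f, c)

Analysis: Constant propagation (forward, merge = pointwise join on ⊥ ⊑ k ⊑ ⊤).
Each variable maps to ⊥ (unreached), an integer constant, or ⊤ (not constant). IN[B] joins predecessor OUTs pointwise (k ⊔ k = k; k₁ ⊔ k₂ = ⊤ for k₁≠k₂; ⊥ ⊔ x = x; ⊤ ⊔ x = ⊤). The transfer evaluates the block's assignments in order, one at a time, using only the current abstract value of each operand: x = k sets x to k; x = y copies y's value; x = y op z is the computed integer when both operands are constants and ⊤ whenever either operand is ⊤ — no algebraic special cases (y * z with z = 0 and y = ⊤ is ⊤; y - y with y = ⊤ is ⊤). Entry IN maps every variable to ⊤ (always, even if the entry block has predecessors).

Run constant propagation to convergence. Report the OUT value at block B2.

Answer: {a: 3, b: ⊤, c: ⊤, d: ⊤, e: ⊤, f: ⊤}

Trace:
Fixpoint table:
  B0:   IN=(all ⊤)   OUT=(all ⊤)
  B1:   IN=(all ⊤)   OUT={a:3, f:6; rest ⊤}
  B2:   IN={a:3, f:6; rest ⊤}   OUT={a:3; rest ⊤}
  B3:   IN=(all ⊤)   OUT=(all ⊤)
  B4:   IN=(all ⊤)   OUT=(all ⊤)
  B5:   IN=(all ⊤)   OUT=(all ⊤)
  B6:   IN=(all ⊤)   OUT={c:-3; rest ⊤}

Merge at B2: IN[B2] = OUT[B1] = {a: 3, b: ⊤, c: ⊤, d: ⊤, e: ⊤, f: 6}
Applying B2's transfer function to that IN value gives OUT[B2] (row B2 above).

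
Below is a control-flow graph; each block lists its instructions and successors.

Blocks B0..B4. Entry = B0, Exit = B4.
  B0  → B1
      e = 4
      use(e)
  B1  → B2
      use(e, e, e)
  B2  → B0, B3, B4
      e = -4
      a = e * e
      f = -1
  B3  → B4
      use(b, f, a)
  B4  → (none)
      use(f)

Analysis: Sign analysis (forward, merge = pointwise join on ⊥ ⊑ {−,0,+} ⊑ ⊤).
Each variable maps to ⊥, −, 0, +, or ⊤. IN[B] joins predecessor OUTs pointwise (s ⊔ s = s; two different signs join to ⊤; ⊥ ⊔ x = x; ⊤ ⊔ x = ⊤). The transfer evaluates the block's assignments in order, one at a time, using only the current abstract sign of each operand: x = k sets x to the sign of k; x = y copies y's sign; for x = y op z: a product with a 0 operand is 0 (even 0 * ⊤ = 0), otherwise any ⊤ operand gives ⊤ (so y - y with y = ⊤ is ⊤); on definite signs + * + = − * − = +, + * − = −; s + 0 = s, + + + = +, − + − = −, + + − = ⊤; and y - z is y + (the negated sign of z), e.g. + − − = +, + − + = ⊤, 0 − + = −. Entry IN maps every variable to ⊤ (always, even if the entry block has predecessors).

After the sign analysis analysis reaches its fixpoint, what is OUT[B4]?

Converged values:
  B0:  IN=(all ⊤)  OUT={e:+; rest ⊤}
  B1:  IN={e:+; rest ⊤}  OUT={e:+; rest ⊤}
  B2:  IN={e:+; rest ⊤}  OUT={a:+, e:-, f:-; rest ⊤}
  B3:  IN={a:+, e:-, f:-; rest ⊤}  OUT={a:+, e:-, f:-; rest ⊤}
  B4:  IN={a:+, e:-, f:-; rest ⊤}  OUT={a:+, e:-, f:-; rest ⊤}

Merge at B4: IN[B4] = OUT[B2] ⊔ OUT[B3] = {a: +, b: ⊤, c: ⊤, d: ⊤, e: -, f: -}
Applying B4's transfer function to that IN value gives OUT[B4] (row B4 above).

Answer: {a: +, b: ⊤, c: ⊤, d: ⊤, e: -, f: -}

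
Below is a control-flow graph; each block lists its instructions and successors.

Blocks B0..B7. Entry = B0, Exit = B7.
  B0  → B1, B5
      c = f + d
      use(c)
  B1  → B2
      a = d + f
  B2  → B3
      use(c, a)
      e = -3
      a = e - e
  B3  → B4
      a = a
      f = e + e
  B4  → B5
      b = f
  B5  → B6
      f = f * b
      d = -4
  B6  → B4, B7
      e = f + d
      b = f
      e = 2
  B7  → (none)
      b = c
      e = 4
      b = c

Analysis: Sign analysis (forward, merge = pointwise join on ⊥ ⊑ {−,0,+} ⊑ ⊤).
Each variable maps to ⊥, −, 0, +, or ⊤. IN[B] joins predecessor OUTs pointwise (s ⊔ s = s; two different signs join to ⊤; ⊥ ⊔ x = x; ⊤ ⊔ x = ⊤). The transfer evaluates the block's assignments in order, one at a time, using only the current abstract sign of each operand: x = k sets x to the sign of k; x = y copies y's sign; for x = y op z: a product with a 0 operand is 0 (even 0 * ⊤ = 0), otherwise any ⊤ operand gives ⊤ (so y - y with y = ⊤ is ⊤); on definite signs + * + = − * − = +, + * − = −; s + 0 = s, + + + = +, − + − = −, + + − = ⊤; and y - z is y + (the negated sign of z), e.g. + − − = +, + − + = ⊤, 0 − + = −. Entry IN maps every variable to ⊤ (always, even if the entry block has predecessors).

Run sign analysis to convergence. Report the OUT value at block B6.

Answer: {a: ⊤, b: ⊤, c: ⊤, d: -, e: +, f: ⊤}

Trace:
Converged values:
  B0:  IN=(all ⊤)  OUT=(all ⊤)
  B1:  IN=(all ⊤)  OUT=(all ⊤)
  B2:  IN=(all ⊤)  OUT={e:-; rest ⊤}
  B3:  IN={e:-; rest ⊤}  OUT={e:-, f:-; rest ⊤}
  B4:  IN=(all ⊤)  OUT=(all ⊤)
  B5:  IN=(all ⊤)  OUT={d:-; rest ⊤}
  B6:  IN={d:-; rest ⊤}  OUT={d:-, e:+; rest ⊤}
  B7:  IN={d:-, e:+; rest ⊤}  OUT={d:-, e:+; rest ⊤}

Merge at B6: IN[B6] = OUT[B5] = {a: ⊤, b: ⊤, c: ⊤, d: -, e: ⊤, f: ⊤}
Applying B6's transfer function to that IN value gives OUT[B6] (row B6 above).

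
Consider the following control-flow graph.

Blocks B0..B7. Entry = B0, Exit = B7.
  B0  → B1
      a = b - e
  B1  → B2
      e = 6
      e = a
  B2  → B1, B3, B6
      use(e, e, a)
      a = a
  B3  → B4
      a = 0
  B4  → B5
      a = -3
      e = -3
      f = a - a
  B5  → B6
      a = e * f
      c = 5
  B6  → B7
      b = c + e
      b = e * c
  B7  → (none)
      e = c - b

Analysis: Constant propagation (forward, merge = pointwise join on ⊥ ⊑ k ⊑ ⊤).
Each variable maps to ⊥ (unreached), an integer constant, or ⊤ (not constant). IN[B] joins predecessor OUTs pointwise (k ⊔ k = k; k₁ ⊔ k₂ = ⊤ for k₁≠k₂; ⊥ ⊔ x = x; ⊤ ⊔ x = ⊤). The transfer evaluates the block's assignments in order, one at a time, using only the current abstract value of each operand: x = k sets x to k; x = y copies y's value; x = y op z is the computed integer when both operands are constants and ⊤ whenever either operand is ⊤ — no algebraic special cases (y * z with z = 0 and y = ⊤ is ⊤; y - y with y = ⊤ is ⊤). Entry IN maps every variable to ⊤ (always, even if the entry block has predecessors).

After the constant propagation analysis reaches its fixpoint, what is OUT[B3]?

Fixpoint table:
  B0: | IN=(all ⊤) | OUT=(all ⊤)
  B1: | IN=(all ⊤) | OUT=(all ⊤)
  B2: | IN=(all ⊤) | OUT=(all ⊤)
  B3: | IN=(all ⊤) | OUT={a:0; rest ⊤}
  B4: | IN={a:0; rest ⊤} | OUT={a:-3, e:-3, f:0; rest ⊤}
  B5: | IN={a:-3, e:-3, f:0; rest ⊤} | OUT={a:0, c:5, e:-3, f:0; rest ⊤}
  B6: | IN=(all ⊤) | OUT=(all ⊤)
  B7: | IN=(all ⊤) | OUT=(all ⊤)

Merge at B3: IN[B3] = OUT[B2] = {a: ⊤, b: ⊤, c: ⊤, d: ⊤, e: ⊤, f: ⊤}
Applying B3's transfer function to that IN value gives OUT[B3] (row B3 above).

Answer: {a: 0, b: ⊤, c: ⊤, d: ⊤, e: ⊤, f: ⊤}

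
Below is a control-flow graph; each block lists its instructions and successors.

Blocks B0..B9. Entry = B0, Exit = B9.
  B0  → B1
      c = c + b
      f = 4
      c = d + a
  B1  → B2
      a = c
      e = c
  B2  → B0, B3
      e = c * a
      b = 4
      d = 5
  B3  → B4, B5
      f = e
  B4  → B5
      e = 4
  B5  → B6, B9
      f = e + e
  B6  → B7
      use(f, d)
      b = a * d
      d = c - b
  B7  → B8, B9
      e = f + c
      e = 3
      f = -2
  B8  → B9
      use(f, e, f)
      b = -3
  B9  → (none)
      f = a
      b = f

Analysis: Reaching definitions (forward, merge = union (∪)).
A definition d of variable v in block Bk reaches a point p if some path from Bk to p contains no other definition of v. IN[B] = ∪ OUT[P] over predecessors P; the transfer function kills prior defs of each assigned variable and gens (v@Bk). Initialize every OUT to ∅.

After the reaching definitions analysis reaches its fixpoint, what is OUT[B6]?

Per-block solution:
  B0:   IN={a@B1, b@B2, c@B0, d@B2, e@B2, f@B0}   OUT={a@B1, b@B2, c@B0, d@B2, e@B2, f@B0}
  B1:   IN={a@B1, b@B2, c@B0, d@B2, e@B2, f@B0}   OUT={a@B1, b@B2, c@B0, d@B2, e@B1, f@B0}
  B2:   IN={a@B1, b@B2, c@B0, d@B2, e@B1, f@B0}   OUT={a@B1, b@B2, c@B0, d@B2, e@B2, f@B0}
  B3:   IN={a@B1, b@B2, c@B0, d@B2, e@B2, f@B0}   OUT={a@B1, b@B2, c@B0, d@B2, e@B2, f@B3}
  B4:   IN={a@B1, b@B2, c@B0, d@B2, e@B2, f@B3}   OUT={a@B1, b@B2, c@B0, d@B2, e@B4, f@B3}
  B5:   IN={a@B1, b@B2, c@B0, d@B2, e@B2, e@B4, f@B3}   OUT={a@B1, b@B2, c@B0, d@B2, e@B2, e@B4, f@B5}
  B6:   IN={a@B1, b@B2, c@B0, d@B2, e@B2, e@B4, f@B5}   OUT={a@B1, b@B6, c@B0, d@B6, e@B2, e@B4, f@B5}
  B7:   IN={a@B1, b@B6, c@B0, d@B6, e@B2, e@B4, f@B5}   OUT={a@B1, b@B6, c@B0, d@B6, e@B7, f@B7}
  B8:   IN={a@B1, b@B6, c@B0, d@B6, e@B7, f@B7}   OUT={a@B1, b@B8, c@B0, d@B6, e@B7, f@B7}
  B9:   IN={a@B1, b@B2, b@B6, b@B8, c@B0, d@B2, d@B6, e@B2, e@B4, e@B7, f@B5, f@B7}   OUT={a@B1, b@B9, c@B0, d@B2, d@B6, e@B2, e@B4, e@B7, f@B9}

Merge at B6: IN[B6] = OUT[B5] = {a@B1, b@B2, c@B0, d@B2, e@B2, e@B4, f@B5}
Applying B6's transfer function to that IN value gives OUT[B6] (row B6 above).

Answer: {a@B1, b@B6, c@B0, d@B6, e@B2, e@B4, f@B5}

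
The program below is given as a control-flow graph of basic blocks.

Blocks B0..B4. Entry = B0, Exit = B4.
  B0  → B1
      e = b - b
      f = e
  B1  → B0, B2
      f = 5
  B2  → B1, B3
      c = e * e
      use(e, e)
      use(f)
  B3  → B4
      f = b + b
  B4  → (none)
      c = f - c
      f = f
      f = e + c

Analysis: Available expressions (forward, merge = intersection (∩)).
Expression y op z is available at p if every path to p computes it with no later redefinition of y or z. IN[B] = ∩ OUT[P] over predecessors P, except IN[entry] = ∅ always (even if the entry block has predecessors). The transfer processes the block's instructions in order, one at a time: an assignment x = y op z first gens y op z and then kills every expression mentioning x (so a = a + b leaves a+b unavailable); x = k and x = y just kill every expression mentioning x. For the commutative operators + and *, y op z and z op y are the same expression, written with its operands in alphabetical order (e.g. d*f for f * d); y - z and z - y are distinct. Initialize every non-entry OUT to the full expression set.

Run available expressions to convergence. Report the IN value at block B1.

Answer: {b-b}

Trace:
Fixpoint table:
  B0: | IN={} | OUT={b-b}
  B1: | IN={b-b} | OUT={b-b}
  B2: | IN={b-b} | OUT={b-b, e*e}
  B3: | IN={b-b, e*e} | OUT={b+b, b-b, e*e}
  B4: | IN={b+b, b-b, e*e} | OUT={b+b, b-b, c+e, e*e}

Merge at B1: IN[B1] = OUT[B0] ∩ OUT[B2] = {b-b}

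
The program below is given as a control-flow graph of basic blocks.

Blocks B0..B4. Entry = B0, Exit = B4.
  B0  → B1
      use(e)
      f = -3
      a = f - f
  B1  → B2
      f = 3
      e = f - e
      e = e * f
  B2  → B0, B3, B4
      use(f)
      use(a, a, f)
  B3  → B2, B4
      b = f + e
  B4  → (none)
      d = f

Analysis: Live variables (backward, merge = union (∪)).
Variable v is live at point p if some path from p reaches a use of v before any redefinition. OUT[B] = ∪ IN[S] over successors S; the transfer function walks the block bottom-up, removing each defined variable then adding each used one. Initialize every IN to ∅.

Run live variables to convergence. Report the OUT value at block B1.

Per-block solution:
  B0:  IN={e}  OUT={a, e}
  B1:  IN={a, e}  OUT={a, e, f}
  B2:  IN={a, e, f}  OUT={a, e, f}
  B3:  IN={a, e, f}  OUT={a, e, f}
  B4:  IN={f}  OUT={}

Merge at B1: OUT[B1] = IN[B2] = {a, e, f}

Answer: {a, e, f}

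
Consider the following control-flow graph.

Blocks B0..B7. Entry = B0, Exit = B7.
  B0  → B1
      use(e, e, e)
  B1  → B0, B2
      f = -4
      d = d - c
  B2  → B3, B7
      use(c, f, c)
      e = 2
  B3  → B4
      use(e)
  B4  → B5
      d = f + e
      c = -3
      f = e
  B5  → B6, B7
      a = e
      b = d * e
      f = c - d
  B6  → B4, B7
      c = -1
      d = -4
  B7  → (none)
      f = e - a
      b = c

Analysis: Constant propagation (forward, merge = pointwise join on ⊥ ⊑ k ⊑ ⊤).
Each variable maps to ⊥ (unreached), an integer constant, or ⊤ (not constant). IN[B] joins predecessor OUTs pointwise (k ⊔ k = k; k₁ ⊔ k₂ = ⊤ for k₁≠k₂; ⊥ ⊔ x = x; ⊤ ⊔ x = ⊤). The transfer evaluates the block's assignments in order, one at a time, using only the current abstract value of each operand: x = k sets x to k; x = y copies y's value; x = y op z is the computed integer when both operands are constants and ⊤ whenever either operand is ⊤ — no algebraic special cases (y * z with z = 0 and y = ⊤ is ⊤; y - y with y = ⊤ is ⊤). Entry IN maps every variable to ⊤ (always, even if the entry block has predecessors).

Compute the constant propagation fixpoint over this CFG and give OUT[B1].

Per-block solution:
  B0: | IN=(all ⊤) | OUT=(all ⊤)
  B1: | IN=(all ⊤) | OUT={f:-4; rest ⊤}
  B2: | IN={f:-4; rest ⊤} | OUT={e:2, f:-4; rest ⊤}
  B3: | IN={e:2, f:-4; rest ⊤} | OUT={e:2, f:-4; rest ⊤}
  B4: | IN={e:2; rest ⊤} | OUT={c:-3, e:2, f:2; rest ⊤}
  B5: | IN={c:-3, e:2, f:2; rest ⊤} | OUT={a:2, c:-3, e:2; rest ⊤}
  B6: | IN={a:2, c:-3, e:2; rest ⊤} | OUT={a:2, c:-1, d:-4, e:2; rest ⊤}
  B7: | IN={e:2; rest ⊤} | OUT={e:2; rest ⊤}

Merge at B1: IN[B1] = OUT[B0] = {a: ⊤, b: ⊤, c: ⊤, d: ⊤, e: ⊤, f: ⊤}
Applying B1's transfer function to that IN value gives OUT[B1] (row B1 above).

Answer: {a: ⊤, b: ⊤, c: ⊤, d: ⊤, e: ⊤, f: -4}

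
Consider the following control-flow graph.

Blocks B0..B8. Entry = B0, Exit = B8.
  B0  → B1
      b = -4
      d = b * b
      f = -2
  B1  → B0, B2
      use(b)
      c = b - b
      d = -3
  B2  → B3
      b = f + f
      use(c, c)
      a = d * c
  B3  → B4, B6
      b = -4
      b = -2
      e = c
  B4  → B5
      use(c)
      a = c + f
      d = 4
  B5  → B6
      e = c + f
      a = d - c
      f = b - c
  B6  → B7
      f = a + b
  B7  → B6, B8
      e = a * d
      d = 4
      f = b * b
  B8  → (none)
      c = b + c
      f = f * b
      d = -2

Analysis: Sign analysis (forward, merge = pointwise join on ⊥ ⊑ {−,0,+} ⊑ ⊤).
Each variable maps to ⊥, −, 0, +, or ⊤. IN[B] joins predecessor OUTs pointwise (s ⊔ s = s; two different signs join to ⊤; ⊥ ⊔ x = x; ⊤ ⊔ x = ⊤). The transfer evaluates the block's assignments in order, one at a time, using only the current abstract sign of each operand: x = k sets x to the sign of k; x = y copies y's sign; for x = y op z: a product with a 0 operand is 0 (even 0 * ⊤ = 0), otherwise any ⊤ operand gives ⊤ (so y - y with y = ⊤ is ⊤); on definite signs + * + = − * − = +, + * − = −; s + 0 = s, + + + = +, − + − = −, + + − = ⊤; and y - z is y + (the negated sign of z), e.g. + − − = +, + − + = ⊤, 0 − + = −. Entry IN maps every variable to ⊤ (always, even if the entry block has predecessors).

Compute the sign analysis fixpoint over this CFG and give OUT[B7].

Answer: {a: ⊤, b: -, c: ⊤, d: +, e: ⊤, f: +}

Working:
Per-block solution:
  B0:  IN=(all ⊤)  OUT={b:-, d:+, f:-; rest ⊤}
  B1:  IN={b:-, d:+, f:-; rest ⊤}  OUT={b:-, d:-, f:-; rest ⊤}
  B2:  IN={b:-, d:-, f:-; rest ⊤}  OUT={b:-, d:-, f:-; rest ⊤}
  B3:  IN={b:-, d:-, f:-; rest ⊤}  OUT={b:-, d:-, f:-; rest ⊤}
  B4:  IN={b:-, d:-, f:-; rest ⊤}  OUT={b:-, d:+, f:-; rest ⊤}
  B5:  IN={b:-, d:+, f:-; rest ⊤}  OUT={b:-, d:+; rest ⊤}
  B6:  IN={b:-; rest ⊤}  OUT={b:-; rest ⊤}
  B7:  IN={b:-; rest ⊤}  OUT={b:-, d:+, f:+; rest ⊤}
  B8:  IN={b:-, d:+, f:+; rest ⊤}  OUT={b:-, d:-, f:-; rest ⊤}

Merge at B7: IN[B7] = OUT[B6] = {a: ⊤, b: -, c: ⊤, d: ⊤, e: ⊤, f: ⊤}
Applying B7's transfer function to that IN value gives OUT[B7] (row B7 above).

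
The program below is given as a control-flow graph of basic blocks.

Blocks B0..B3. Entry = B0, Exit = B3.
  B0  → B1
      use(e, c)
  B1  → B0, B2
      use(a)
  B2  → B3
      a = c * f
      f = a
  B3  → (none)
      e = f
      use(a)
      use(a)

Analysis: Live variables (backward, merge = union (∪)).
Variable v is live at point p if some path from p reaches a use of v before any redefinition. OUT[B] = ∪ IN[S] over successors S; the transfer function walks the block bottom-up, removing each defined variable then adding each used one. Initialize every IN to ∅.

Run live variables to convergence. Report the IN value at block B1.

Answer: {a, c, e, f}

Working:
Fixpoint table:
  B0:   IN={a, c, e, f}   OUT={a, c, e, f}
  B1:   IN={a, c, e, f}   OUT={a, c, e, f}
  B2:   IN={c, f}   OUT={a, f}
  B3:   IN={a, f}   OUT={}

Merge at B1: OUT[B1] = IN[B0] ⊔ IN[B2] = {a, c, e, f}
Applying B1's transfer function to that OUT value gives IN[B1] (row B1 above).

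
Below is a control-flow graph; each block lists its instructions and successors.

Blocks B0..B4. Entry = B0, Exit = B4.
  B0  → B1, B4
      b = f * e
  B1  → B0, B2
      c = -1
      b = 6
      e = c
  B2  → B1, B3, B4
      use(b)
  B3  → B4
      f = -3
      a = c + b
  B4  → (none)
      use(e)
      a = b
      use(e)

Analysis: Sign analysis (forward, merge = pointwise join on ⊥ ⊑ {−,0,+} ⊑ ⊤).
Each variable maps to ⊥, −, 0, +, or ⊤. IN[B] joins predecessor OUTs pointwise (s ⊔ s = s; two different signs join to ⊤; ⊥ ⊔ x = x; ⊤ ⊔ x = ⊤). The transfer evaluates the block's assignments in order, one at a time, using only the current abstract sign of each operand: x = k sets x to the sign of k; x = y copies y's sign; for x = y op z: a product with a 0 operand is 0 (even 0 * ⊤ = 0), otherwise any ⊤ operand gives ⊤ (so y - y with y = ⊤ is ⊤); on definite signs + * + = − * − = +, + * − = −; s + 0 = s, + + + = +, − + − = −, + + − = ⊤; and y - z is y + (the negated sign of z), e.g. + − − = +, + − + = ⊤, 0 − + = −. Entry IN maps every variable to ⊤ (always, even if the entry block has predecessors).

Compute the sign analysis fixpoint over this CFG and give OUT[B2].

Per-block solution:
  B0: | IN=(all ⊤) | OUT=(all ⊤)
  B1: | IN=(all ⊤) | OUT={b:+, c:-, e:-; rest ⊤}
  B2: | IN={b:+, c:-, e:-; rest ⊤} | OUT={b:+, c:-, e:-; rest ⊤}
  B3: | IN={b:+, c:-, e:-; rest ⊤} | OUT={b:+, c:-, e:-, f:-; rest ⊤}
  B4: | IN=(all ⊤) | OUT=(all ⊤)

Merge at B2: IN[B2] = OUT[B1] = {a: ⊤, b: +, c: -, d: ⊤, e: -, f: ⊤}
Applying B2's transfer function to that IN value gives OUT[B2] (row B2 above).

Answer: {a: ⊤, b: +, c: -, d: ⊤, e: -, f: ⊤}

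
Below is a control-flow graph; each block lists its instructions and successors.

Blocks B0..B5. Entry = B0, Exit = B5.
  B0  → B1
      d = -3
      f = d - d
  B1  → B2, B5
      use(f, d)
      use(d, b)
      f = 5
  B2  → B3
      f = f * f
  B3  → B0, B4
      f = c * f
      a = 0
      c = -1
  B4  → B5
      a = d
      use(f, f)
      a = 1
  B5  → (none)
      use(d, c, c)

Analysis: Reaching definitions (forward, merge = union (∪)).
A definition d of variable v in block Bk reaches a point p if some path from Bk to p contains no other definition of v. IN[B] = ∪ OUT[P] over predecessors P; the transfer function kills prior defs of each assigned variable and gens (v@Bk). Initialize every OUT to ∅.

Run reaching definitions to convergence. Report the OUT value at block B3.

Answer: {a@B3, c@B3, d@B0, f@B3}

Trace:
Per-block solution:
  B0: | IN={a@B3, c@B3, d@B0, f@B3} | OUT={a@B3, c@B3, d@B0, f@B0}
  B1: | IN={a@B3, c@B3, d@B0, f@B0} | OUT={a@B3, c@B3, d@B0, f@B1}
  B2: | IN={a@B3, c@B3, d@B0, f@B1} | OUT={a@B3, c@B3, d@B0, f@B2}
  B3: | IN={a@B3, c@B3, d@B0, f@B2} | OUT={a@B3, c@B3, d@B0, f@B3}
  B4: | IN={a@B3, c@B3, d@B0, f@B3} | OUT={a@B4, c@B3, d@B0, f@B3}
  B5: | IN={a@B3, a@B4, c@B3, d@B0, f@B1, f@B3} | OUT={a@B3, a@B4, c@B3, d@B0, f@B1, f@B3}

Merge at B3: IN[B3] = OUT[B2] = {a@B3, c@B3, d@B0, f@B2}
Applying B3's transfer function to that IN value gives OUT[B3] (row B3 above).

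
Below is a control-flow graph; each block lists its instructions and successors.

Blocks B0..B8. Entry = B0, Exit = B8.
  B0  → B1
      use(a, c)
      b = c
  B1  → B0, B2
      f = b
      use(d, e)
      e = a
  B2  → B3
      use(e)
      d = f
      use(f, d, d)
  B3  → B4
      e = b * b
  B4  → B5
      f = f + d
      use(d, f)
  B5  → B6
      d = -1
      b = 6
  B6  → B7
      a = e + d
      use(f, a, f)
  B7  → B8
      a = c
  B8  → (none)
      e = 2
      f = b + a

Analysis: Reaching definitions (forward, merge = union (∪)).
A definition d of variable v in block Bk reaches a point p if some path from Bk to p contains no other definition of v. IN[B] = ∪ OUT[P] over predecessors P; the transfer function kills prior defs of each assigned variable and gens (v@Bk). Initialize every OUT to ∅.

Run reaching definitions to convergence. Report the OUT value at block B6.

Per-block solution:
  B0:   IN={b@B0, e@B1, f@B1}   OUT={b@B0, e@B1, f@B1}
  B1:   IN={b@B0, e@B1, f@B1}   OUT={b@B0, e@B1, f@B1}
  B2:   IN={b@B0, e@B1, f@B1}   OUT={b@B0, d@B2, e@B1, f@B1}
  B3:   IN={b@B0, d@B2, e@B1, f@B1}   OUT={b@B0, d@B2, e@B3, f@B1}
  B4:   IN={b@B0, d@B2, e@B3, f@B1}   OUT={b@B0, d@B2, e@B3, f@B4}
  B5:   IN={b@B0, d@B2, e@B3, f@B4}   OUT={b@B5, d@B5, e@B3, f@B4}
  B6:   IN={b@B5, d@B5, e@B3, f@B4}   OUT={a@B6, b@B5, d@B5, e@B3, f@B4}
  B7:   IN={a@B6, b@B5, d@B5, e@B3, f@B4}   OUT={a@B7, b@B5, d@B5, e@B3, f@B4}
  B8:   IN={a@B7, b@B5, d@B5, e@B3, f@B4}   OUT={a@B7, b@B5, d@B5, e@B8, f@B8}

Merge at B6: IN[B6] = OUT[B5] = {b@B5, d@B5, e@B3, f@B4}
Applying B6's transfer function to that IN value gives OUT[B6] (row B6 above).

Answer: {a@B6, b@B5, d@B5, e@B3, f@B4}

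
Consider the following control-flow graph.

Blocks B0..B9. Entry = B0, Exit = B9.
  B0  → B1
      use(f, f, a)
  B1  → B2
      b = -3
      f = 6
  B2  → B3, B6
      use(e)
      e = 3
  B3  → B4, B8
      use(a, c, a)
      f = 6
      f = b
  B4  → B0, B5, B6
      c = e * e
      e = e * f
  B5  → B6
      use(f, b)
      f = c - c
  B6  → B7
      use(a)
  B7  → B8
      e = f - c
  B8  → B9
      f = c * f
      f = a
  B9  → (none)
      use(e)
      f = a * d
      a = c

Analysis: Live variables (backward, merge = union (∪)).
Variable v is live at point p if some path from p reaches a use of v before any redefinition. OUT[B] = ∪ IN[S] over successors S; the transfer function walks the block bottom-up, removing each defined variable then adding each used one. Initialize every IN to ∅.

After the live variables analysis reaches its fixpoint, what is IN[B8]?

Converged values:
  B0: | IN={a, c, d, e, f} | OUT={a, c, d, e}
  B1: | IN={a, c, d, e} | OUT={a, b, c, d, e, f}
  B2: | IN={a, b, c, d, e, f} | OUT={a, b, c, d, e, f}
  B3: | IN={a, b, c, d, e} | OUT={a, b, c, d, e, f}
  B4: | IN={a, b, d, e, f} | OUT={a, b, c, d, e, f}
  B5: | IN={a, b, c, d, f} | OUT={a, c, d, f}
  B6: | IN={a, c, d, f} | OUT={a, c, d, f}
  B7: | IN={a, c, d, f} | OUT={a, c, d, e, f}
  B8: | IN={a, c, d, e, f} | OUT={a, c, d, e}
  B9: | IN={a, c, d, e} | OUT={}

Merge at B8: OUT[B8] = IN[B9] = {a, c, d, e}
Applying B8's transfer function to that OUT value gives IN[B8] (row B8 above).

Answer: {a, c, d, e, f}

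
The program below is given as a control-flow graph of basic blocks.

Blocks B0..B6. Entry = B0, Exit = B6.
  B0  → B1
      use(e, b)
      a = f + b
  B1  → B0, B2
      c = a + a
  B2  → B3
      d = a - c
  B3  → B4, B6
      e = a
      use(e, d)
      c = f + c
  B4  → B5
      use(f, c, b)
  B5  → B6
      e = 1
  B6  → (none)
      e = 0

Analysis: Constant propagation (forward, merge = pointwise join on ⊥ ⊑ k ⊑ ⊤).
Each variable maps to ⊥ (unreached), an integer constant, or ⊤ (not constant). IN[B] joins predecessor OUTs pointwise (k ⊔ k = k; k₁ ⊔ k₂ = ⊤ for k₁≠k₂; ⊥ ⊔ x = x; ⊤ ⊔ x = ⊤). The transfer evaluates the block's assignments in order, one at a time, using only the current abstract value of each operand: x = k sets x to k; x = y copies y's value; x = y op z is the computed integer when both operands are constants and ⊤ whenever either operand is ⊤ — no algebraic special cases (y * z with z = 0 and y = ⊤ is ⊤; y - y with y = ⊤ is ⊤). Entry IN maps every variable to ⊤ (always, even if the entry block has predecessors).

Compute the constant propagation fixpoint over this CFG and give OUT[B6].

Fixpoint table:
  B0:   IN=(all ⊤)   OUT=(all ⊤)
  B1:   IN=(all ⊤)   OUT=(all ⊤)
  B2:   IN=(all ⊤)   OUT=(all ⊤)
  B3:   IN=(all ⊤)   OUT=(all ⊤)
  B4:   IN=(all ⊤)   OUT=(all ⊤)
  B5:   IN=(all ⊤)   OUT={e:1; rest ⊤}
  B6:   IN=(all ⊤)   OUT={e:0; rest ⊤}

Merge at B6: IN[B6] = OUT[B3] ⊔ OUT[B5] = {a: ⊤, b: ⊤, c: ⊤, d: ⊤, e: ⊤, f: ⊤}
Applying B6's transfer function to that IN value gives OUT[B6] (row B6 above).

Answer: {a: ⊤, b: ⊤, c: ⊤, d: ⊤, e: 0, f: ⊤}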